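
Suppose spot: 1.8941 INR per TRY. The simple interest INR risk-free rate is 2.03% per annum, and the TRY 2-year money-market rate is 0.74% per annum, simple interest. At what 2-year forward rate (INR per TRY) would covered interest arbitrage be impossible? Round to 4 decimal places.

1.9423

T = 2 years.
INR growth factor: 1 + 0.0203×2 = 1.040600.
TRY accumulates by 1 + 0.0074×2 = 1.014800.
CIP: F = S · (grow INR)/(grow TRY) = 1.8941 × 1.040600/1.014800 = 1.942255 INR per TRY.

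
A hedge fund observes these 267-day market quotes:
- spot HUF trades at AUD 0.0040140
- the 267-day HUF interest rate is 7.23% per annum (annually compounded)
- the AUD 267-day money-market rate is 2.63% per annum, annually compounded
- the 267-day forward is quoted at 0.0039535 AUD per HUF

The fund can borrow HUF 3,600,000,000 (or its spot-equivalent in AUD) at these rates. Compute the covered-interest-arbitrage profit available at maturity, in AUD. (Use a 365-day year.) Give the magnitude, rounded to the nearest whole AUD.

AUD 250,806

T = 267/365 years.
Route A — deposit HUF, sell forward: 3,600,000,000 × 1.0523896917 × 0.0039535 = AUD 14,978,241.53.
Route B — convert at spot, deposit AUD: 3,600,000,000 × 0.0040140 × 1.0191714489 = AUD 14,727,435.11.
The quoted forward overvalues HUF, so borrow AUD, buy HUF at spot, deposit the HUF at 7.23%, and sell the proceeds forward at 0.0039535.
The gap between the two covered legs is AUD 250,806.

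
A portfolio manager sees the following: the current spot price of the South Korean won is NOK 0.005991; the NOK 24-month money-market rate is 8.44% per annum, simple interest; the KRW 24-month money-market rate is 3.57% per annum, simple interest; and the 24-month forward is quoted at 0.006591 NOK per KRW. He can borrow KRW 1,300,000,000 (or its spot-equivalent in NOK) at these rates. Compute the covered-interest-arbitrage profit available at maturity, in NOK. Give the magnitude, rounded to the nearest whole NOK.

T = 2 years.
Keep in KRW, deliver into the forward: 1,300,000,000·1.071400·0.006591 = NOK 9,180,076.62.
Swap to NOK now, deposit: 1,300,000,000·0.005991·1.168800 = NOK 9,102,965.04.
The quoted forward overvalues KRW, so borrow NOK, buy KRW at spot, deposit the KRW at 3.57%, and sell the proceeds forward at 0.006591.
Profit = 9,180,076.62 − 9,102,965.04 = NOK 77,112.

NOK 77,112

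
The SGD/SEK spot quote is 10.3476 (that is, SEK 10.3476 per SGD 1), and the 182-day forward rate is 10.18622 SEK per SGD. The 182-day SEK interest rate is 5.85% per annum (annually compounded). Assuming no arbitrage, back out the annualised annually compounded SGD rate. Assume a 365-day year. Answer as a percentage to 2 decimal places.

T = 182/365 years.
CIP gives F = S · g_SEK/g_SGD, so g_SEK/g_SGD = 10.18622/10.3476 = 0.9844041.
The SEK side grows by (1 + 0.0585)^(182/365) = 1.0287542.
Hence g_SGD = 1.0450527.
r = 1.0450527^(365/182) − 1 = 0.092400 → 9.24%.

9.24%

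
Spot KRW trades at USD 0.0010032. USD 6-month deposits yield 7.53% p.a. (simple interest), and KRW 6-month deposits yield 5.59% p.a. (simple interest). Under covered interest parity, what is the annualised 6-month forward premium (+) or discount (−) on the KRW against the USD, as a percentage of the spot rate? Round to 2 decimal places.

T = 6/12 years.
No-arbitrage forward: 0.0010032 × 1.037650 / 1.027950 = 0.0010126665 USD/KRW.
(F − S)/S ÷ T = (0.0010126665 − 0.0010032)/0.0010032/(6/12) = 0.018873 → 1.89%.

+1.89%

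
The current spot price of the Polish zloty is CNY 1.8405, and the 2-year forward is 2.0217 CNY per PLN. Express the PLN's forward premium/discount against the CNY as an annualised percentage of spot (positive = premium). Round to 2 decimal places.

+4.92%

T = 2 years.
(F − S)/S = (2.0217 − 1.8405)/1.8405 = 0.0984515.
Annualise by dividing by T: 0.0984515 / 2 = 0.049226 → 4.92%.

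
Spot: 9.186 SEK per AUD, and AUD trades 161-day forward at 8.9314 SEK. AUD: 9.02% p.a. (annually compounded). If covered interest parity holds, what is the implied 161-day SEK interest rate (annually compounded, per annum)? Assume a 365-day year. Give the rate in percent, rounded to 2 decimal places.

T = 161/365 years.
F/S = 8.9314/9.186 = 0.9722839 = (growth of SEK) / (growth of AUD).
The AUD side grows by (1 + 0.0902)^(161/365) = 1.0388284.
That pins the SEK growth at 1.0100361.
Annualise: 1.0100361^(365/161) − 1 = 0.022897 = 2.29%.

2.29%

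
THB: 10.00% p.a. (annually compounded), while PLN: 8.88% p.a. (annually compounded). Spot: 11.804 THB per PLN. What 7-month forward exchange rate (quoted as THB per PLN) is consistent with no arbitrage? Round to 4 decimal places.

T = 7/12 years.
THB accumulates by (1 + 0.1000)^(7/12) = 1.0571722.
Growth of 1 PLN over T: (1 + 0.0888)^(7/12) = 1.05087985.
So F = 11.804 × 1.0571722 / 1.05087985 = 11.874679 (THB/PLN).

11.8747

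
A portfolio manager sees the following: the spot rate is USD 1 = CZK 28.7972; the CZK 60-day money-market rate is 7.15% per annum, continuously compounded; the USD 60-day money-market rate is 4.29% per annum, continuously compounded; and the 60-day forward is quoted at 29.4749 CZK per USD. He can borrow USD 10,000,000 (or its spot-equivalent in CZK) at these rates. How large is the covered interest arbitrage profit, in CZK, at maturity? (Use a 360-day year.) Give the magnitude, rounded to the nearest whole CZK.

T = 60/360 years.
Route A — deposit USD, sell forward: 10,000,000 × 1.00717562228 × 29.4749 = CZK 296,864,007.49.
Route B — convert at spot, deposit CZK: 10,000,000 × 28.7972 × 1.01198795302 = CZK 291,424,194.81.
The quoted forward overvalues USD, so borrow CZK, buy USD at spot, deposit the USD at 4.29%, and sell the proceeds forward at 29.4749.
Arbitrage profit = |296,864,007.49 − 291,424,194.81| = CZK 5,439,813.

CZK 5,439,813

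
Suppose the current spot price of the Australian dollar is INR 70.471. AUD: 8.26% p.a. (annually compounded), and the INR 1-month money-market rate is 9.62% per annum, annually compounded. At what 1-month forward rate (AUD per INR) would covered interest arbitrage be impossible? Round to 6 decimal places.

0.014175

T = 1/12 years.
INR accumulates by (1 + 0.0962)^(1/12) = 1.0076835.
AUD growth factor: (1 + 0.0826)^(1/12) = 1.0066357.
So F = 70.471 × 1.0076835 / 1.0066357 = 70.54435 (INR/AUD).
Quoted the other way: 1/70.54435 = 0.014175 AUD per INR.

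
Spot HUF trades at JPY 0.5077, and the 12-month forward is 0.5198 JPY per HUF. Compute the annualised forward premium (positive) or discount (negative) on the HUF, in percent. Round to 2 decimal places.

T = 1 year.
HUF trades forward at +2.38330% vs spot over the period.
Annualise by dividing by T: 0.0238330 / 1 = 0.023833 → 2.38%.

+2.38%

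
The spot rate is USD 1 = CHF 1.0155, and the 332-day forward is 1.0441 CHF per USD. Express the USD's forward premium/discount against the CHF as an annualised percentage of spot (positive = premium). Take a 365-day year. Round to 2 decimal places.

+3.10%

T = 332/365 years.
USD trades forward at +2.81635% vs spot over the period.
×(1/T) gives 3.10% p.a.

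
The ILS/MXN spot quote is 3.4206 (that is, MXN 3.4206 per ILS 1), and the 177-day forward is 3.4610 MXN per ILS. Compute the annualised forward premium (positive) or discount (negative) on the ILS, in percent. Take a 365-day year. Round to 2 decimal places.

+2.44%

T = 177/365 years.
(F − S)/S = (3.4610 − 3.4206)/3.4206 = 0.0118108.
Annualise by dividing by T: 0.0118108 / (177/365) = 0.024356 → 2.44%.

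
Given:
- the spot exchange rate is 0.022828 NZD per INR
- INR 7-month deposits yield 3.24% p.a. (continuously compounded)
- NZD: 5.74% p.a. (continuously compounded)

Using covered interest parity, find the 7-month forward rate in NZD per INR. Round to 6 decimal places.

T = 7/12 years.
Growth of 1 NZD over T: e^(0.0574×7/12) = 1.0340502.
Growth of 1 INR over T: e^(0.0324×7/12) = 1.0190797.
Forward (NZD per INR) = 0.022828 × 1.0340502 / 1.0190797 = 0.02316335.

0.023163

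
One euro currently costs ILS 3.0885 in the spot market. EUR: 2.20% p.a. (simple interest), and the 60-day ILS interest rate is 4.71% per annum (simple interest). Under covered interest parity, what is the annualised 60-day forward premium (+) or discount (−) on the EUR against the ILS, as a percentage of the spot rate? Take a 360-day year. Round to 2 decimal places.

T = 60/360 years.
CIP forward (ILS per EUR) = 3.0885 × 1.007850/1.0036667 = 3.1013729.
(F − S)/S ÷ T = (3.1013729 − 3.0885)/3.0885/(60/360) = 0.025008 → 2.50%.

+2.50%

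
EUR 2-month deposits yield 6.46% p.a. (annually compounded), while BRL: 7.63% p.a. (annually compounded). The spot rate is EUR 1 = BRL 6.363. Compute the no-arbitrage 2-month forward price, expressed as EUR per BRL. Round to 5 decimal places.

0.15687

T = 2/12 years.
Growth of 1 BRL over T: (1 + 0.0763)^(2/12) = 1.0123303.
Growth of 1 EUR over T: (1 + 0.0646)^(2/12) = 1.0104878.
Forward (BRL per EUR) = 6.363 × 1.0123303 / 1.0104878 = 6.374602.
Quoted the other way: 1/6.374602 = 0.15687 EUR per BRL.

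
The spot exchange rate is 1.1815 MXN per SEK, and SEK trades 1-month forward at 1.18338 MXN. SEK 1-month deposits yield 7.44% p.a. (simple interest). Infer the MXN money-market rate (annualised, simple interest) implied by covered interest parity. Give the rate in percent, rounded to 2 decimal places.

9.36%

T = 1/12 years.
CIP gives F = S · g_MXN/g_SEK, so g_MXN/g_SEK = 1.18338/1.1815 = 1.0015912.
The SEK side grows by 1 + 0.0744×1/12 = 1.006200.
Hence g_MXN = 1.0078011.
r = (1.0078011 − 1)/(1/12) = 0.093613 → 9.36%.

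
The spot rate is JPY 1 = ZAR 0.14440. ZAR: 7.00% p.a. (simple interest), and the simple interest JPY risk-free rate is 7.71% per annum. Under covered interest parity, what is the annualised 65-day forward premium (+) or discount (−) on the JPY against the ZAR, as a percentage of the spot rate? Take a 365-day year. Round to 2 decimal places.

T = 65/365 years.
No-arbitrage forward: 0.1444 × 1.0124658 / 1.0137301 = 0.14421991 ZAR/JPY.
Annualised premium = (F − S)/S × (1/T) = (0.14421991 − 0.1444)/0.1444 ÷ (65/365) = -0.70%.

-0.70%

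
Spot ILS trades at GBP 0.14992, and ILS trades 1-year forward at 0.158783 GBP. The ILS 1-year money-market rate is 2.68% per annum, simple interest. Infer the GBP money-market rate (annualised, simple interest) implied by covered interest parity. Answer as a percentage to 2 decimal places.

T = 1 year.
CIP gives F = S · g_GBP/g_ILS, so g_GBP/g_ILS = 0.158783/0.14992 = 1.0591182.
The ILS side grows by 1 + 0.0268×1 = 1.026800.
That pins the GBP growth at 1.0875026.
r = (1.0875026 − 1)/1 = 0.087503 → 8.75%.

8.75%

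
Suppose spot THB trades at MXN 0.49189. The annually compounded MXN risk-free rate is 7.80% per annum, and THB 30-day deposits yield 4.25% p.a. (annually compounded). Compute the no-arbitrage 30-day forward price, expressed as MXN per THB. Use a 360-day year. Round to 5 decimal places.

0.49326

T = 30/360 years.
MXN accumulates by (1 + 0.0780)^(30/360) = 1.0062786.
THB growth factor: (1 + 0.0425)^(30/360) = 1.0034745.
CIP: F = S · (grow MXN)/(grow THB) = 0.49189 × 1.0062786/1.0034745 = 0.4932645 MXN per THB.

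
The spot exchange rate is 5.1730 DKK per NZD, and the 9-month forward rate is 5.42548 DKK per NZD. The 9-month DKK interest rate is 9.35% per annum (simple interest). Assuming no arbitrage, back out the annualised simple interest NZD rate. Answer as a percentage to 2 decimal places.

T = 9/12 years.
F/S = 5.42548/5.173 = 1.0488073 = (growth of DKK) / (growth of NZD).
The DKK side grows by 1 + 0.0935×9/12 = 1.070125.
That pins the NZD growth at 1.0203257.
r = (1.0203257 − 1)/(9/12) = 0.027101 → 2.71%.

2.71%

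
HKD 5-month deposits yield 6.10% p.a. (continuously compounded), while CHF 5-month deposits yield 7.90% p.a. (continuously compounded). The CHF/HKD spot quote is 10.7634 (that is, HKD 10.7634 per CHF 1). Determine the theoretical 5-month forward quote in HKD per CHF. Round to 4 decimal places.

10.6830

T = 5/12 years.
HKD growth factor: e^(0.0610×5/12) = 1.02574242.
Growth of 1 CHF over T: e^(0.0790×5/12) = 1.03346441.
So F = 10.7634 × 1.02574242 / 1.03346441 = 10.682976 (HKD/CHF).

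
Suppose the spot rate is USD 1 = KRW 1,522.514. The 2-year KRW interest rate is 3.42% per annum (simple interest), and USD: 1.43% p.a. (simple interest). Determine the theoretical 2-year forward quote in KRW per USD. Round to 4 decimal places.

T = 2 years.
KRW accumulates by 1 + 0.0342×2 = 1.068400.
USD accumulates by 1 + 0.0143×2 = 1.028600.
So F = 1522.514 × 1.068400 / 1.028600 = 1581.425197 (KRW/USD).

1581.4252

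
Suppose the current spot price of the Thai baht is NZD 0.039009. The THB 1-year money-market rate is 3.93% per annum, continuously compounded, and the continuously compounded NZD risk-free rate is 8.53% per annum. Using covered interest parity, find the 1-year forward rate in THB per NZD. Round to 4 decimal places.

T = 1 year.
NZD accumulates by e^(0.0853×1) = 1.08904373.
THB growth factor: e^(0.0393×1) = 1.04008246.
CIP: F = S · (grow NZD)/(grow THB) = 0.039009 × 1.08904373/1.04008246 = 0.040845326 NZD per THB.
Quoted the other way: 1/0.040845326 = 24.4826 THB per NZD.

24.4826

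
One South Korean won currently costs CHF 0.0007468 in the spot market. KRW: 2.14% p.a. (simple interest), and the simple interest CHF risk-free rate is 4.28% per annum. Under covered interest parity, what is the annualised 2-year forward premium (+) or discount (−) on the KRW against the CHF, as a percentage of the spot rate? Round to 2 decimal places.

T = 2 years.
CIP forward (CHF per KRW) = 0.0007468 × 1.085600/1.042800 = 0.0007774512.
(F − S)/S ÷ T = (0.0007774512 − 0.0007468)/0.0007468/2 = 0.020522 → 2.05%.

+2.05%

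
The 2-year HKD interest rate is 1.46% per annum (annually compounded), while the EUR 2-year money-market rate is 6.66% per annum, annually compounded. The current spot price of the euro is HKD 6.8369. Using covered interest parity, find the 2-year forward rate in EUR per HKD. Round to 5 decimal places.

0.16164

T = 2 years.
HKD accumulates by (1 + 0.0146)^2 = 1.0294132.
Growth of 1 EUR over T: (1 + 0.0666)^2 = 1.1376356.
CIP: F = S · (grow HKD)/(grow EUR) = 6.8369 × 1.0294132/1.1376356 = 6.186511 HKD per EUR.
Invert for EUR per HKD: 1 / 6.186511 = 0.16164.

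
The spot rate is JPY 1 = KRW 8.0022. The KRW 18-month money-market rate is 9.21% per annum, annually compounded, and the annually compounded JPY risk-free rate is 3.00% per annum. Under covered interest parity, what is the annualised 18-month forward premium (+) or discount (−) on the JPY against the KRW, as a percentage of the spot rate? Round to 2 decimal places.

+6.12%

T = 18/12 years.
CIP forward (KRW per JPY) = 8.0022 × 1.1412837/1.0453358 = 8.7366954.
Annualised premium = (F − S)/S × (1/T) = (8.7366954 − 8.0022)/8.0022 ÷ (18/12) = 6.12%.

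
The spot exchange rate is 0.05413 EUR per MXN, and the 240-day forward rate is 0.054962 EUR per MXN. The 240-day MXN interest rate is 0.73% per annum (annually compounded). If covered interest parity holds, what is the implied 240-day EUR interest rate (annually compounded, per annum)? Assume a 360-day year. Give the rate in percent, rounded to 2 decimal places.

T = 240/360 years.
CIP gives F = S · g_EUR/g_MXN, so g_EUR/g_MXN = 0.054962/0.05413 = 1.0153704.
The MXN side grows by (1 + 0.0073)^(240/360) = 1.0048608.
Hence g_EUR = 1.0203059.
r = 1.0203059^(360/240) − 1 = 0.030613 → 3.06%.

3.06%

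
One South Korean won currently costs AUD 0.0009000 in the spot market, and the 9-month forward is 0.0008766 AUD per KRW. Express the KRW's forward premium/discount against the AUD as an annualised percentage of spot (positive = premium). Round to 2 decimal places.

-3.47%

T = 9/12 years.
KRW trades forward at -2.60000% vs spot over the period.
Annualise by dividing by T: -0.0260000 / (9/12) = -0.034667 → -3.47%.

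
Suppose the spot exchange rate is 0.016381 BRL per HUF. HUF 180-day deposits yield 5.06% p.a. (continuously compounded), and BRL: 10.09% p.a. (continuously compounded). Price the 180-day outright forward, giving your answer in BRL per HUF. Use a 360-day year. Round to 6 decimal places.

0.016798

T = 180/360 years.
BRL accumulates by e^(0.1009×180/360) = 1.0517443.
HUF growth factor: e^(0.0506×180/360) = 1.0256228.
Forward (BRL per HUF) = 0.016381 × 1.0517443 / 1.0256228 = 0.01679821.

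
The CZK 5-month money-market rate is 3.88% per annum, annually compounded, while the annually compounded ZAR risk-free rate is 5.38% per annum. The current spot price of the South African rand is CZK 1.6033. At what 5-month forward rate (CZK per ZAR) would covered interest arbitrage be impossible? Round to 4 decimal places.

1.5938

T = 5/12 years.
CZK growth factor: (1 + 0.0388)^(5/12) = 1.0159874.
ZAR accumulates by (1 + 0.0538)^(5/12) = 1.0220746.
CIP: F = S · (grow CZK)/(grow ZAR) = 1.6033 × 1.0159874/1.0220746 = 1.593751 CZK per ZAR.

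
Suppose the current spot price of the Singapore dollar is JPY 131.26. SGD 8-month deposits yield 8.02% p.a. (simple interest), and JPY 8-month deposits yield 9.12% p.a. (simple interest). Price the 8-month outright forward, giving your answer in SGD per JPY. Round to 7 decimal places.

0.0075658

T = 8/12 years.
Growth of 1 JPY over T: 1 + 0.0912×8/12 = 1.060800.
SGD growth factor: 1 + 0.0802×8/12 = 1.0534667.
CIP: F = S · (grow JPY)/(grow SGD) = 131.26 × 1.060800/1.0534667 = 132.1737 JPY per SGD.
Quoted the other way: 1/132.1737 = 0.0075658 SGD per JPY.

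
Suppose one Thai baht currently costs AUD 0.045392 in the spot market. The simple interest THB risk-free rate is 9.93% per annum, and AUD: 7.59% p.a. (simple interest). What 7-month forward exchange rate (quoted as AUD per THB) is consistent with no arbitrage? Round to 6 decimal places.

T = 7/12 years.
AUD accumulates by 1 + 0.0759×7/12 = 1.044275.
THB growth factor: 1 + 0.0993×7/12 = 1.057925.
CIP: F = S · (grow AUD)/(grow THB) = 0.045392 × 1.044275/1.057925 = 0.04480632 AUD per THB.

0.044806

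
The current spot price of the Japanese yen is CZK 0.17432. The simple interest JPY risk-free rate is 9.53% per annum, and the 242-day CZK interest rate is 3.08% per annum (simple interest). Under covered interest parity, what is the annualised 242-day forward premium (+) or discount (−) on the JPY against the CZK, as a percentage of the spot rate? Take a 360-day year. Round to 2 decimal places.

T = 242/360 years.
F = S · g_CZK/g_JPY = 0.17432 × 1.0207044/1.0640628 = 0.16721681.
Annualised premium = (F − S)/S × (1/T) = (0.16721681 − 0.17432)/0.17432 ÷ (242/360) = -6.06%.

-6.06%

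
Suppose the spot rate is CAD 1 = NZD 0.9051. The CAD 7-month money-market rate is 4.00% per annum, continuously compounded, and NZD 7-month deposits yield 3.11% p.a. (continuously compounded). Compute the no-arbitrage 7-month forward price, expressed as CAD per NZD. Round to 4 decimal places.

T = 7/12 years.
NZD accumulates by e^(0.0311×7/12) = 1.0183072.
CAD accumulates by e^(0.0400×7/12) = 1.0236077.
So F = 0.9051 × 1.0183072 / 1.0236077 = 0.9004132 (NZD/CAD).
Quoted the other way: 1/0.9004132 = 1.1106 CAD per NZD.

1.1106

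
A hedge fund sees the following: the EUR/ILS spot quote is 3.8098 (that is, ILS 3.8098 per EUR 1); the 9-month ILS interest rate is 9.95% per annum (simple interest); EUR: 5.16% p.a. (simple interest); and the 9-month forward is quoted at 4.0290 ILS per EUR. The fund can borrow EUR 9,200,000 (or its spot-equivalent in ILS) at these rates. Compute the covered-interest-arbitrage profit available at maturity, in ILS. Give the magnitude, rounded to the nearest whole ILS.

ILS 835,507

T = 9/12 years.
Invest the EUR and cover forward: 9,200,000 × 1.038700 × 4.0290 = ILS 38,501,285.16.
Convert at spot and invest in ILS: 9,200,000 × 3.8098 × 1.074625 = ILS 37,665,778.19.
The quoted forward overvalues EUR, so borrow ILS, buy EUR at spot, deposit the EUR at 5.16%, and sell the proceeds forward at 4.0290.
Profit = 38,501,285.16 − 37,665,778.19 = ILS 835,507.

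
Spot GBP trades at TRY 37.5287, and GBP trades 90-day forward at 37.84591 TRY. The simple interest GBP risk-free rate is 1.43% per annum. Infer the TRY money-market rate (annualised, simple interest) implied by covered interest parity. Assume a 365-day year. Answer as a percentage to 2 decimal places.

T = 90/365 years.
CIP gives F = S · g_TRY/g_GBP, so g_TRY/g_GBP = 37.84591/37.5287 = 1.0084525.
GBP growth factor: 1 + 0.0143×90/365 = 1.003526.
That pins the TRY growth at 1.0120083.
(1.0120083 − 1)/T = 0.048700, i.e. 4.87%.

4.87%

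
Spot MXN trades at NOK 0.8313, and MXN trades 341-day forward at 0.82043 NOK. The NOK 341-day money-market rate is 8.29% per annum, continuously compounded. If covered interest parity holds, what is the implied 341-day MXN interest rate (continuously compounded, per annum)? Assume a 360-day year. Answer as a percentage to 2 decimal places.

T = 341/360 years.
F/S = 0.82043/0.8313 = 0.9869241 = (growth of NOK) / (growth of MXN).
The NOK side grows by e^(0.0829×341/360) = 1.0816901.
So the MXN growth factor = 1.0960216.
r = ln(1.0960216)/(341/360) = 0.096796 → 9.68%.

9.68%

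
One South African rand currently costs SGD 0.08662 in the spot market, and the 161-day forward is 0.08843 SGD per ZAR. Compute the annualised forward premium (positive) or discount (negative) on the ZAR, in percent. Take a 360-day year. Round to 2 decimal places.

+4.67%

T = 161/360 years.
ZAR trades forward at +2.08959% vs spot over the period.
Per annum: 0.0208959 / (161/360) = 0.046724 = 4.67%.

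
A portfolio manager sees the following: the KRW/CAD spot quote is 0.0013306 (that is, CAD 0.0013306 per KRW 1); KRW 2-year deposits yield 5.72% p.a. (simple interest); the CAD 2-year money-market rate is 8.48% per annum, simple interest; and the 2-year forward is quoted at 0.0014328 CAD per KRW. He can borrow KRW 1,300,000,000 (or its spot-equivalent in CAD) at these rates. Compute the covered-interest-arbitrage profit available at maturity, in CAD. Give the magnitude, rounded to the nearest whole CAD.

CAD 52,575

T = 2 years.
Keep in KRW, deliver into the forward: 1,300,000,000·1.114400·0.0014328 = CAD 2,075,726.02.
Swap to CAD now, deposit: 1,300,000,000·0.0013306·1.169600 = CAD 2,023,150.69.
The quoted forward overvalues KRW, so borrow CAD, buy KRW at spot, deposit the KRW at 5.72%, and sell the proceeds forward at 0.0014328.
Arbitrage profit = |2,075,726.02 − 2,023,150.69| = CAD 52,575.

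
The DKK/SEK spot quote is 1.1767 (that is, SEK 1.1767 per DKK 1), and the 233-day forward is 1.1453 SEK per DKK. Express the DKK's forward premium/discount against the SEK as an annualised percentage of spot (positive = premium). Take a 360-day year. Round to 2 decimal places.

T = 233/360 years.
DKK trades forward at -2.66848% vs spot over the period.
Per annum: -0.0266848 / (233/360) = -0.041230 = -4.12%.

-4.12%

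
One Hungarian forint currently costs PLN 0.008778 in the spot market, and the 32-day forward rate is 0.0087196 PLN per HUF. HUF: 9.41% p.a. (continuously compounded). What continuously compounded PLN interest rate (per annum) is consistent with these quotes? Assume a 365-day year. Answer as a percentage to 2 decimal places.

T = 32/365 years.
F/S = 0.0087196/0.008778 = 0.9933470 = (growth of PLN) / (growth of HUF).
HUF growth factor: e^(0.0941×32/365) = 1.008284.
That pins the PLN growth at 1.0015759.
r = ln(1.0015759)/(32/365) = 0.017961 → 1.80%.

1.80%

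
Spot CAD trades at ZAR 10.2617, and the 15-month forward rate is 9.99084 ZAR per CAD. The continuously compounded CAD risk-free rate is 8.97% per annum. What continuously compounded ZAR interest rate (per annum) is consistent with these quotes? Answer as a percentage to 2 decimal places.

6.83%

T = 15/12 years.
By CIP, F/S equals the ZAR-to-CAD growth ratio: 9.99084/10.2617 = 0.9736048.
CAD growth factor: e^(0.0897×15/12) = 1.1186527.
So the ZAR growth factor = 1.0891256.
Take logs: ln 1.0891256 / (15/12) = 0.068300, so 6.83%.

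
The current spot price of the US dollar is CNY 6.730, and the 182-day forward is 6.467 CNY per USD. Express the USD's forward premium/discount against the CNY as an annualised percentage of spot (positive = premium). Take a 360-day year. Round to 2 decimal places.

T = 182/360 years.
USD trades forward at -3.90788% vs spot over the period.
Annualise by dividing by T: -0.0390788 / (182/360) = -0.077299 → -7.73%.

-7.73%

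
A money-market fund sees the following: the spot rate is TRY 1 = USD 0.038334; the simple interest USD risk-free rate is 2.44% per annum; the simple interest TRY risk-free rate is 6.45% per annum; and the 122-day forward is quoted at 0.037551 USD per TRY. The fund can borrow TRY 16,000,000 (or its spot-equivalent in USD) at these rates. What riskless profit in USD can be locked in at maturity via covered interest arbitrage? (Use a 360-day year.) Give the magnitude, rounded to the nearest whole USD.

T = 122/360 years.
Keep in TRY, deliver into the forward: 16,000,000·1.02185833·0.037551 = USD 613,948.83.
Swap to USD now, deposit: 16,000,000·0.038334·1.00826889 = USD 618,415.67.
The quoted forward undervalues TRY, so borrow TRY, convert to USD at spot, deposit the USD at 2.44%, and buy TRY forward at 0.037551 to cover the loan.
The gap between the two covered legs is USD 4,467.

USD 4,467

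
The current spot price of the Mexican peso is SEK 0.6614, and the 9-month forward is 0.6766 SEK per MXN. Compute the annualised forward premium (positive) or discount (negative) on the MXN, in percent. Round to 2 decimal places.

T = 9/12 years.
Period premium: (0.6766 − 0.6614)/0.6614 = 0.0229816.
Annualise by dividing by T: 0.0229816 / (9/12) = 0.030642 → 3.06%.

+3.06%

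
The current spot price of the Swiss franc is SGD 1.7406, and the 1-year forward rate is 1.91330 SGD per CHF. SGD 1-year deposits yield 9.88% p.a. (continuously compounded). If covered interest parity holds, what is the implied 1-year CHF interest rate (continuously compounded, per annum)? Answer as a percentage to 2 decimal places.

0.42%

T = 1 year.
F/S = 1.9133/1.7406 = 1.0992187 = (growth of SGD) / (growth of CHF).
SGD growth factor: e^(0.0988×1) = 1.1038455.
That pins the CHF growth at 1.0042092.
r = ln(1.0042092)/1 = 0.004200 → 0.42%.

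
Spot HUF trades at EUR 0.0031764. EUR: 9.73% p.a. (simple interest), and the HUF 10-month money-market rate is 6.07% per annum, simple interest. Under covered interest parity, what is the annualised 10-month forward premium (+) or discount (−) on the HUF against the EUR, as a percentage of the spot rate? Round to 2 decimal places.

T = 10/12 years.
CIP forward (EUR per HUF) = 0.0031764 × 1.0810833/1.0505833 = 0.0032686156.
(F − S)/S ÷ T = (0.0032686156 − 0.0031764)/0.0031764/(10/12) = 0.034838 → 3.48%.

+3.48%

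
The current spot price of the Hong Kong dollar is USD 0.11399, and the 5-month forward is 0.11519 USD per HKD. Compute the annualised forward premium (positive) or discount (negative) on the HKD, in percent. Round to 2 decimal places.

T = 5/12 years.
HKD trades forward at +1.05272% vs spot over the period.
Per annum: 0.0105272 / (5/12) = 0.025265 = 2.53%.

+2.53%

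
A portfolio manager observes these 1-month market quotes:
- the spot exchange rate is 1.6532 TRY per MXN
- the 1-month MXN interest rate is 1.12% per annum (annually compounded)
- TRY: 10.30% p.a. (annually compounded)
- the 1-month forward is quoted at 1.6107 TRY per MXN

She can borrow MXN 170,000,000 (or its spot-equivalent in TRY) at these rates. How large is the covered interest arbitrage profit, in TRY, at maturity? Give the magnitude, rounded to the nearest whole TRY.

TRY 9,276,125

T = 1/12 years.
Invest the MXN and cover forward: 170,000,000 × 1.00092857623 × 1.6107 = TRY 274,073,261.81.
Convert at spot and invest in TRY: 170,000,000 × 1.6532 × 1.0082029396 = TRY 283,349,386.96.
The quoted forward undervalues MXN, so borrow MXN, convert to TRY at spot, deposit the TRY at 10.30%, and buy MXN forward at 1.6107 to cover the loan.
Arbitrage profit = |274,073,261.81 − 283,349,386.96| = TRY 9,276,125.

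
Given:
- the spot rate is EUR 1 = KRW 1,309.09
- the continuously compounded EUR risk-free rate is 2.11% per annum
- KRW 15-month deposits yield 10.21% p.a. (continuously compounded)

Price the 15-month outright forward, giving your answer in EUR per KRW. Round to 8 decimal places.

0.00069033

T = 15/12 years.
Growth of 1 KRW over T: e^(0.1021×15/12) = 1.1361269.
EUR growth factor: e^(0.0211×15/12) = 1.0267259.
CIP: F = S · (grow KRW)/(grow EUR) = 1309.09 × 1.1361269/1.0267259 = 1448.578 KRW per EUR.
Quoted the other way: 1/1448.578 = 0.00069033 EUR per KRW.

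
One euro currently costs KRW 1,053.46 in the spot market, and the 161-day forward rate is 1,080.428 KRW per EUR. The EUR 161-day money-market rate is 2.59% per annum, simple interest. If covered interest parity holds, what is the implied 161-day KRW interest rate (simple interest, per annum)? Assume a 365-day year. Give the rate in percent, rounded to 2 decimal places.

8.46%

T = 161/365 years.
CIP gives F = S · g_KRW/g_EUR, so g_KRW/g_EUR = 1080.428/1053.46 = 1.0255995.
The EUR side grows by 1 + 0.0259×161/365 = 1.0114244.
Hence g_KRW = 1.0373164.
(1.0373164 − 1)/T = 0.084599, i.e. 8.46%.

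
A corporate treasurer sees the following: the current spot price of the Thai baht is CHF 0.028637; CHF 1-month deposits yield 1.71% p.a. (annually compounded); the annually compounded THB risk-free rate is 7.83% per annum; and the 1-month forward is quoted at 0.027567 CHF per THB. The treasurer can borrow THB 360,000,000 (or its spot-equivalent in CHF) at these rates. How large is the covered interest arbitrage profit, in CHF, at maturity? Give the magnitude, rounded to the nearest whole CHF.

CHF 337,236

T = 1/12 years.
Route A — deposit THB, sell forward: 360,000,000 × 1.006301918 × 0.027567 = CHF 9,986,660.99.
Route B — convert at spot, deposit CHF: 360,000,000 × 0.028637 × 1.0014139521 = CHF 10,323,896.88.
The quoted forward undervalues THB, so borrow THB, convert to CHF at spot, deposit the CHF at 1.71%, and buy THB forward at 0.027567 to cover the loan.
Profit = 10,323,896.88 − 9,986,660.99 = CHF 337,236.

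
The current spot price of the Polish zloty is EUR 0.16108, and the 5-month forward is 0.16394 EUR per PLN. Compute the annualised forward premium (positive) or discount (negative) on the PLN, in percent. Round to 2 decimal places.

+4.26%

T = 5/12 years.
PLN trades forward at +1.77552% vs spot over the period.
Annualise by dividing by T: 0.0177552 / (5/12) = 0.042612 → 4.26%.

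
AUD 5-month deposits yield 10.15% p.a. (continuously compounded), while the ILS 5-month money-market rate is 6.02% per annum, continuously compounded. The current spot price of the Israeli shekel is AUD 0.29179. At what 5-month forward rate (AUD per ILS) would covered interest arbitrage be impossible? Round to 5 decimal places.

0.29685

T = 5/12 years.
AUD accumulates by e^(0.1015×5/12) = 1.0431987.
ILS growth factor: e^(0.0602×5/12) = 1.0254006.
So F = 0.29179 × 1.0431987 / 1.0254006 = 0.2968547 (AUD/ILS).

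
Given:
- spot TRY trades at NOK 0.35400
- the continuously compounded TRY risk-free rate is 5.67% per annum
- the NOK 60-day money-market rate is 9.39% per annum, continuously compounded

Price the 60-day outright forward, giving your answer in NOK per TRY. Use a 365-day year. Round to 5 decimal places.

T = 60/365 years.
NOK growth factor: e^(0.0939×60/365) = 1.0155554.
Growth of 1 TRY over T: e^(0.0567×60/365) = 1.0093641.
CIP: F = S · (grow NOK)/(grow TRY) = 0.354 × 1.0155554/1.0093641 = 0.3561714 NOK per TRY.

0.35617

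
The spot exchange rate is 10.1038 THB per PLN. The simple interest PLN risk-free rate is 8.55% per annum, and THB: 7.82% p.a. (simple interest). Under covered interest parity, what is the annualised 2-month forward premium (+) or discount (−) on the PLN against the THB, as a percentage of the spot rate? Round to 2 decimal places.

-0.72%

T = 2/12 years.
F = S · g_THB/g_PLN = 10.1038 × 1.0130333/1.014250 = 10.0916794.
Annualised premium = (F − S)/S × (1/T) = (10.0916794 − 10.1038)/10.1038 ÷ (2/12) = -0.72%.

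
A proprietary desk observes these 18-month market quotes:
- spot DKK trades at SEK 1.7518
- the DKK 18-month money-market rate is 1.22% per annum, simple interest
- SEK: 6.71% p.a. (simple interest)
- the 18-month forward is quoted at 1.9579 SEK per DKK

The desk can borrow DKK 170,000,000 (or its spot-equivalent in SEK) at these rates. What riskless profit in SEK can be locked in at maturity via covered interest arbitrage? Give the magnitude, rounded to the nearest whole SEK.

T = 18/12 years.
Invest the DKK and cover forward: 170,000,000 × 1.018300 × 1.9579 = SEK 338,934,026.90.
Convert at spot and invest in SEK: 170,000,000 × 1.7518 × 1.100650 = SEK 327,780,173.90.
The quoted forward overvalues DKK, so borrow SEK, buy DKK at spot, deposit the DKK at 1.22%, and sell the proceeds forward at 1.9579.
Arbitrage profit = |338,934,026.90 − 327,780,173.90| = SEK 11,153,853.

SEK 11,153,853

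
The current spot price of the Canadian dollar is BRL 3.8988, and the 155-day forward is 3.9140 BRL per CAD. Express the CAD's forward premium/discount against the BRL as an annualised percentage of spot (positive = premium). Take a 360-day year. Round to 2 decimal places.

T = 155/360 years.
Period premium: (3.9140 − 3.8988)/3.8988 = 0.0038986.
Per annum: 0.0038986 / (155/360) = 0.009055 = 0.91%.

+0.91%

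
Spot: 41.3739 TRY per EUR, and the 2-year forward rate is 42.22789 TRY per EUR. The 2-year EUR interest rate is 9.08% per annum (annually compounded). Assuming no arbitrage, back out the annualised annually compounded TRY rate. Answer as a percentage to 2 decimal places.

10.20%

T = 2 years.
By CIP, F/S equals the TRY-to-EUR growth ratio: 42.22789/41.3739 = 1.0206408.
EUR growth factor: (1 + 0.0908)^2 = 1.1898446.
Hence g_TRY = 1.2144039.
Annualise: 1.2144039^(1/2) − 1 = 0.102000 = 10.20%.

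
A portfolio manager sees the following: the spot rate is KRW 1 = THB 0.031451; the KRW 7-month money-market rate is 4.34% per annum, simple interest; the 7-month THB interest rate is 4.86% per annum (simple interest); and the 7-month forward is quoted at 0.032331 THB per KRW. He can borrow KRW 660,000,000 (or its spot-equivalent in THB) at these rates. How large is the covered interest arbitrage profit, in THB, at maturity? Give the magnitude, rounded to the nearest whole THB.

THB 532,539

T = 7/12 years.
Invest the KRW and cover forward: 660,000,000 × 1.0253166667 × 0.032331 = THB 21,878,678.68.
Convert at spot and invest in THB: 660,000,000 × 0.031451 × 1.028350 = THB 21,346,139.66.
The quoted forward overvalues KRW, so borrow THB, buy KRW at spot, deposit the KRW at 4.34%, and sell the proceeds forward at 0.032331.
The gap between the two covered legs is THB 532,539.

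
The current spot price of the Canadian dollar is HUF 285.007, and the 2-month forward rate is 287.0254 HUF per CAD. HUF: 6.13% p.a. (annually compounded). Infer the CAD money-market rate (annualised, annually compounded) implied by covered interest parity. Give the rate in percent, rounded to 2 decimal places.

1.73%

T = 2/12 years.
CIP gives F = S · g_HUF/g_CAD, so g_HUF/g_CAD = 287.0254/285.007 = 1.0070819.
HUF growth factor: (1 + 0.0613)^(2/12) = 1.0099651.
So the CAD growth factor = 1.0028629.
r = 1.0028629^(12/2) − 1 = 0.017301 → 1.73%.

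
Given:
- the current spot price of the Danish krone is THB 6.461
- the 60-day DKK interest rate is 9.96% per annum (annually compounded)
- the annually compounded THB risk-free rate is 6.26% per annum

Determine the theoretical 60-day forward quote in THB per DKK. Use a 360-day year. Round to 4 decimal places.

6.4242

T = 60/360 years.
THB growth factor: (1 + 0.0626)^(60/360) = 1.0101712.
DKK accumulates by (1 + 0.0996)^(60/360) = 1.0159503.
So F = 6.461 × 1.0101712 / 1.0159503 = 6.424247 (THB/DKK).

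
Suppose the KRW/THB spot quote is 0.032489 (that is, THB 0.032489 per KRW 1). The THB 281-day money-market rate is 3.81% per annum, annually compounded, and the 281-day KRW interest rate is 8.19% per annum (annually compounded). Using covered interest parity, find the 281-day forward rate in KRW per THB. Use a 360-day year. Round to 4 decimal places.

T = 281/360 years.
THB accumulates by (1 + 0.0381)^(281/360) = 1.02961673.
Growth of 1 KRW over T: (1 + 0.0819)^(281/360) = 1.06337133.
CIP: F = S · (grow THB)/(grow KRW) = 0.032489 × 1.02961673/1.06337133 = 0.031457702 THB per KRW.
Invert for KRW per THB: 1 / 0.031457702 = 31.7887.

31.7887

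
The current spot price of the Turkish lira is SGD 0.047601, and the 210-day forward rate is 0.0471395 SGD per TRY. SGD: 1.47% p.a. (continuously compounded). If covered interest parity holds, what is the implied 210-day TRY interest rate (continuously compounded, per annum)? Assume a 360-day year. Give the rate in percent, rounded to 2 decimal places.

T = 210/360 years.
CIP gives F = S · g_SGD/g_TRY, so g_SGD/g_TRY = 0.0471395/0.047601 = 0.9903048.
The SGD side grows by e^(0.0147×210/360) = 1.0086119.
That pins the TRY growth at 1.0184863.
r = ln(1.0184863)/(210/360) = 0.031401 → 3.14%.

3.14%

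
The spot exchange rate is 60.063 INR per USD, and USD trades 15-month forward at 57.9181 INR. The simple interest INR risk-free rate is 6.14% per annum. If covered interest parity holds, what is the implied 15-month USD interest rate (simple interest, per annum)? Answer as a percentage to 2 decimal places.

T = 15/12 years.
F/S = 57.9181/60.063 = 0.9642892 = (growth of INR) / (growth of USD).
INR growth factor: 1 + 0.0614×15/12 = 1.076750.
That pins the USD growth at 1.1166256.
r = (1.1166256 − 1)/(15/12) = 0.093300 → 9.33%.

9.33%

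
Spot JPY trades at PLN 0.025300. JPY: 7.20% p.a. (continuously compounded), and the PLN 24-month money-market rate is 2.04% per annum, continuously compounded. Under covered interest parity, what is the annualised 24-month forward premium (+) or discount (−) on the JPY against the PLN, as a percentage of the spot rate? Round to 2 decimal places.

-4.90%

T = 2 years.
CIP forward (PLN per JPY) = 0.0253 × 1.0416438/1.1548841 = 0.022819249.
Annualised premium = (F − S)/S × (1/T) = (0.022819249 − 0.0253)/0.0253 ÷ 2 = -4.90%.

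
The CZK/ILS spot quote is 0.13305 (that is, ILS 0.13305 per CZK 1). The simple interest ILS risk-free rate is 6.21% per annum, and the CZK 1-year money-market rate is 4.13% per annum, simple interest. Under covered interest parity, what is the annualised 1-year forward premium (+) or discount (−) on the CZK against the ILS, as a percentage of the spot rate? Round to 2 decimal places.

T = 1 year.
No-arbitrage forward: 0.13305 × 1.062100 / 1.041300 = 0.13570768 ILS/CZK.
(F − S)/S ÷ T = (0.13570768 − 0.13305)/0.13305/1 = 0.019975 → 2.00%.

+2.00%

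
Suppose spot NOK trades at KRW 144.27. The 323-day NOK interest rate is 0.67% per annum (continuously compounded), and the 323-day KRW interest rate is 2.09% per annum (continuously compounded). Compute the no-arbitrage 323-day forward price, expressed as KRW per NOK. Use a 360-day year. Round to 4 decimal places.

T = 323/360 years.
KRW growth factor: e^(0.0209×323/360) = 1.018928866.
Growth of 1 NOK over T: e^(0.0067×323/360) = 1.006029494.
CIP: F = S · (grow KRW)/(grow NOK) = 144.27 × 1.018928866/1.006029494 = 146.119839 KRW per NOK.

146.1198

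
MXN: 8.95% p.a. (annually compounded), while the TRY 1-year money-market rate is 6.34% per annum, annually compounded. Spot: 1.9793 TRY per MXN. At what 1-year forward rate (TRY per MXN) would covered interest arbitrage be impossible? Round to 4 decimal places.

1.9319

T = 1 year.
TRY growth factor: (1 + 0.0634)^1 = 1.063400.
MXN growth factor: (1 + 0.0895)^1 = 1.089500.
CIP: F = S · (grow TRY)/(grow MXN) = 1.9793 × 1.063400/1.089500 = 1.931884 TRY per MXN.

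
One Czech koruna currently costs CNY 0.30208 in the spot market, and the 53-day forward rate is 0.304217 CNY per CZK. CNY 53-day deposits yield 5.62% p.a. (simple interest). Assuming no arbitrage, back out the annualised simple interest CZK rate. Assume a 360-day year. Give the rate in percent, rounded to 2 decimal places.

0.81%

T = 53/360 years.
By CIP, F/S equals the CNY-to-CZK growth ratio: 0.304217/0.30208 = 1.0070743.
The CNY side grows by 1 + 0.0562×53/360 = 1.0082739.
Hence g_CZK = 1.0011912.
(1.0011912 − 1)/T = 0.008091, i.e. 0.81%.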